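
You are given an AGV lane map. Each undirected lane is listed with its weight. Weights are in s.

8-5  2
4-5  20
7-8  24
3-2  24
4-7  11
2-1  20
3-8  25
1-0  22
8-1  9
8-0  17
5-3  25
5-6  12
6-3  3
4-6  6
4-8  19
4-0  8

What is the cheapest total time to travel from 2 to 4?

33 s

Compare a few routes:
2 - 3 - 6 - 4: 24+3+6 = 33
2 - 1 - 8 - 5 - 6 - 4: 20+9+2+12+6 = 49
2 - 1 - 0 - 4: 20+22+8 = 50
2 - 1 - 8 - 4: 20+9+19 = 48
The minimum is 33 s via 2 - 3 - 6 - 4.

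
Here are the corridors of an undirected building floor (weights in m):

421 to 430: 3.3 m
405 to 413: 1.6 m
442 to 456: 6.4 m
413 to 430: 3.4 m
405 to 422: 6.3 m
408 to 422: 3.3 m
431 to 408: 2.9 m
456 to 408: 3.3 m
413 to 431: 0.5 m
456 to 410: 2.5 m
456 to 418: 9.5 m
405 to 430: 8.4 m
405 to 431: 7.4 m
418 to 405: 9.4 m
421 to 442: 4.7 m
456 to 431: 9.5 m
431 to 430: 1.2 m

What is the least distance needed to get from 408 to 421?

Settle nodes by increasing distance from 408:
408: 0
431: 2.9  (via 408)
422: 3.3  (via 408)
456: 3.3  (via 408)
413: 3.4  (via 431)
430: 4.1  (via 431)
405: 5  (via 413)
410: 5.8  (via 456)
421: 7.4  (via 430)
Shortest route: 408 → 431 → 430 → 421 = 7.4 m.

7.4 m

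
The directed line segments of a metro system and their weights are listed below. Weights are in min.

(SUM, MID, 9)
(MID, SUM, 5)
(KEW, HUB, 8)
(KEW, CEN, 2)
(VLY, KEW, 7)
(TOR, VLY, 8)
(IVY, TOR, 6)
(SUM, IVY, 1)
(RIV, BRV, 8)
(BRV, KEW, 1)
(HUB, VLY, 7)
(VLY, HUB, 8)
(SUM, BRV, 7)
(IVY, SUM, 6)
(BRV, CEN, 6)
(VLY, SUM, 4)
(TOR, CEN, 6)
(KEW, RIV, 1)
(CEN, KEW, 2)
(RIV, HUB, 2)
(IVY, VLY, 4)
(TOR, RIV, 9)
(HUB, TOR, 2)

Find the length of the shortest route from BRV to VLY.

11 min

Shortest distances from BRV:
BRV: 0
KEW: 1  (via BRV)
RIV: 2  (via KEW)
CEN: 3  (via KEW)
HUB: 4  (via RIV)
TOR: 6  (via HUB)
VLY: 11  (via HUB)
Shortest route: BRV → KEW → RIV → HUB → VLY = 11 min.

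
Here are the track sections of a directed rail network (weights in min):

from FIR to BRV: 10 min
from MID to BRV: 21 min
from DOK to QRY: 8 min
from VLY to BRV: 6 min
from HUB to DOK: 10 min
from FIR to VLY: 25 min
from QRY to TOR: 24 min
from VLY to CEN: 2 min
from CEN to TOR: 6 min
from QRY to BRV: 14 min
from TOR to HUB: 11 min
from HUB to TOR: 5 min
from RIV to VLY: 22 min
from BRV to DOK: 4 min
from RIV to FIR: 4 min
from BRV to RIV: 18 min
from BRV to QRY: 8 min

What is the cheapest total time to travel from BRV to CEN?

42 min

Settle nodes by increasing distance from BRV:
BRV: 0
DOK: 4  (via BRV)
QRY: 8  (via BRV)
RIV: 18  (via BRV)
FIR: 22  (via RIV)
TOR: 32  (via QRY)
VLY: 40  (via RIV)
CEN: 42  (via VLY)
Shortest route: BRV → RIV → VLY → CEN = 42 min.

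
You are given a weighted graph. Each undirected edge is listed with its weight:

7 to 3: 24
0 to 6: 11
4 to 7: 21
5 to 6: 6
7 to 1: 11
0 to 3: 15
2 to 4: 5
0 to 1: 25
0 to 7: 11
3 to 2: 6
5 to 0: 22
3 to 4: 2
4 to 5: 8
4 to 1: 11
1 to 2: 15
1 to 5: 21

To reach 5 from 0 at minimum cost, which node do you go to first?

Compare a few routes:
0–3–4–5: 15+2+8 = 25
0–3–2–4–5: 15+6+5+8 = 34
0–5: 22 = 22
0–6–5: 11+6 = 17
Cheapest is 0–6–5 at 17.
So from 0 the first move is to 6.

6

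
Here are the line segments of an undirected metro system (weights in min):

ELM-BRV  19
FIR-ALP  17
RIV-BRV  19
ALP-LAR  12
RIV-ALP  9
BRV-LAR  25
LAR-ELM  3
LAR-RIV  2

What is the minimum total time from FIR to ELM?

Running Dijkstra from FIR:
FIR: 0
ALP: 17  (via FIR)
RIV: 26  (via ALP)
LAR: 28  (via RIV)
ELM: 31  (via LAR)
Shortest route: FIR → ALP → RIV → LAR → ELM = 31 min.

31 min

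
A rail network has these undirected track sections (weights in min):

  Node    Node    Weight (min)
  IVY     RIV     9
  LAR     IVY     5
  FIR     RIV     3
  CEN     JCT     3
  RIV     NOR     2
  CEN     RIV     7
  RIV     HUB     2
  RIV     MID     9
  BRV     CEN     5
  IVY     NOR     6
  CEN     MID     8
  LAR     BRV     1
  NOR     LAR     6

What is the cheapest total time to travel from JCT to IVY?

14 min

Settle nodes by increasing distance from JCT:
JCT: 0
CEN: 3  (via JCT)
BRV: 8  (via CEN)
LAR: 9  (via BRV)
RIV: 10  (via CEN)
MID: 11  (via CEN)
HUB: 12  (via RIV)
NOR: 12  (via RIV)
FIR: 13  (via RIV)
IVY: 14  (via LAR)
Shortest route: JCT–CEN–BRV–LAR–IVY = 14 min.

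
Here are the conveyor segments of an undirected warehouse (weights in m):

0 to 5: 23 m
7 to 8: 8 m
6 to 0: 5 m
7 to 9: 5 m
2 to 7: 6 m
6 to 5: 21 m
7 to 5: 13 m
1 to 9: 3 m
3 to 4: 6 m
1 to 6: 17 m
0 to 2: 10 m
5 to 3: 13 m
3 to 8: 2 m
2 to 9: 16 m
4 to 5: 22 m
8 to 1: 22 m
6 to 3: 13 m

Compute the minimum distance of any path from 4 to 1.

24 m

Shortest distances from 4:
4: 0
3: 6  (via 4)
8: 8  (via 3)
7: 16  (via 8)
5: 19  (via 3)
6: 19  (via 3)
9: 21  (via 7)
2: 22  (via 7)
0: 24  (via 6)
1: 24  (via 9)
Shortest route: 4 → 3 → 8 → 7 → 9 → 1 = 24 m.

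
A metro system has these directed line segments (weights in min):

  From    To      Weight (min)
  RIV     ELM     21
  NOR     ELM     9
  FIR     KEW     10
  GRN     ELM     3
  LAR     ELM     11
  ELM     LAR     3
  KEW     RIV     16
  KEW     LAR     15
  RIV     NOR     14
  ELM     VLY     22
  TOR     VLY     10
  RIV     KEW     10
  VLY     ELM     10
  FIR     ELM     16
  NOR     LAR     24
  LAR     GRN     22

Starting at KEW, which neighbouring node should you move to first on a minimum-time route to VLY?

LAR

Compare a few routes:
KEW–LAR–ELM–VLY: 15+11+22 = 48
KEW–RIV–ELM–VLY: 16+21+22 = 59
KEW–RIV–NOR–ELM–VLY: 16+14+9+22 = 61
Cheapest is KEW–LAR–ELM–VLY at 48 min.
So from KEW the first move is to LAR.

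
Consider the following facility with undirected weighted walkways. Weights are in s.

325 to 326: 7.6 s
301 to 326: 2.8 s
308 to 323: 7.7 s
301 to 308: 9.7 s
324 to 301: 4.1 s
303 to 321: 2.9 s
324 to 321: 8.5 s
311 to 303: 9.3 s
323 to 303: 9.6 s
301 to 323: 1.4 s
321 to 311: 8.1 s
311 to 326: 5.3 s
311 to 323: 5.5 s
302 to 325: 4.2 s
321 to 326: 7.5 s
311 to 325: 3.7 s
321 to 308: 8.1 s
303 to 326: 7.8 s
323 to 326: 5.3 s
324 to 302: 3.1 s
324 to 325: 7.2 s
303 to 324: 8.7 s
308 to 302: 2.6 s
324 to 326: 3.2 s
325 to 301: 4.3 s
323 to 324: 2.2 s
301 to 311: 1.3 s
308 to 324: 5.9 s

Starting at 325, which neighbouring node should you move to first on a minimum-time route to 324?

324

Enumerating some paths:
325 - 301 - 323 - 324: 4.3+1.4+2.2 = 7.9
325 - 324: 7.2 = 7.2
325 - 302 - 324: 4.2+3.1 = 7.3
The minimum is 7.2 s via 325 - 324.
So from 325 the first move is to 324.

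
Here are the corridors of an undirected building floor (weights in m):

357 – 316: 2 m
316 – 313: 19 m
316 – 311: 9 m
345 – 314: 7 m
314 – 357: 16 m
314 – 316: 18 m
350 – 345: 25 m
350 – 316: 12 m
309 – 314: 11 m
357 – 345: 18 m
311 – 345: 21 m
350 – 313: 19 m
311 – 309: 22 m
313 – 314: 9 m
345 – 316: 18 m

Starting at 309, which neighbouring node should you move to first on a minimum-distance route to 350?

Enumerating some paths:
309 - 314 - 357 - 316 - 350: 11+16+2+12 = 41
309 - 311 - 316 - 350: 22+9+12 = 43
309 - 314 - 313 - 350: 11+9+19 = 39
309 - 314 - 316 - 350: 11+18+12 = 41
Cheapest is 309 - 314 - 313 - 350 at 39 m.
So from 309 the first move is to 314.

314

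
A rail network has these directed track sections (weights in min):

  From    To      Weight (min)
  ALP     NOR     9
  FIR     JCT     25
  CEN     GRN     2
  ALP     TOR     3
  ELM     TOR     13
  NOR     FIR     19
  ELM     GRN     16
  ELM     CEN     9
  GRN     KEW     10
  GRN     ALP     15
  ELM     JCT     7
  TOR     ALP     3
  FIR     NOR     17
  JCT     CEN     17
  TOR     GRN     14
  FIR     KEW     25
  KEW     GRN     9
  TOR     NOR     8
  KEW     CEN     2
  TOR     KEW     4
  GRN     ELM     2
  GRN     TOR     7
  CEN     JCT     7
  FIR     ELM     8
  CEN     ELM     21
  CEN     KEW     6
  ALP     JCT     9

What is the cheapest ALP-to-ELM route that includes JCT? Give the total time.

Best ALP to JCT: ALP–JCT costing 9
Shortest JCT→ELM: JCT–CEN–GRN–ELM = 21
Total via JCT: 9 + 21 = 30 min.

30 min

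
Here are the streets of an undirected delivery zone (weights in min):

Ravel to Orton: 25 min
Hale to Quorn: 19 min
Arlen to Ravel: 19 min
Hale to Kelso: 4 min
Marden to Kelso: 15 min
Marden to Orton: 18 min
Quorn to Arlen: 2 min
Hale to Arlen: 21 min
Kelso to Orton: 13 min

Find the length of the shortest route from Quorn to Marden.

Compare a few routes:
Quorn → Hale → Kelso → Orton → Marden: 19+4+13+18 = 54
Quorn → Arlen → Hale → Kelso → Orton → Marden: 2+21+4+13+18 = 58
Quorn → Hale → Kelso → Marden: 19+4+15 = 38
Quorn → Arlen → Hale → Kelso → Marden: 2+21+4+15 = 42
The minimum is 38 min via Quorn → Hale → Kelso → Marden.

38 min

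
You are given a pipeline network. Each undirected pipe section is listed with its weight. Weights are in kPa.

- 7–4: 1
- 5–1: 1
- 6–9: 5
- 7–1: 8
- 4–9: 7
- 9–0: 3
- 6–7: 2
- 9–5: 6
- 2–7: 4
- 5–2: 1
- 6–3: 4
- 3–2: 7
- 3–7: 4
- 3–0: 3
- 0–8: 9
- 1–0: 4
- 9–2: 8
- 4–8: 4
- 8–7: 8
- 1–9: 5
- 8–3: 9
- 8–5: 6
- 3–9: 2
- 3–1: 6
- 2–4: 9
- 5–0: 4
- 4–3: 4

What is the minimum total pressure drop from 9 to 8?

Running Dijkstra from 9:
9: 0
3: 2  (via 9)
0: 3  (via 9)
1: 5  (via 9)
6: 5  (via 9)
4: 6  (via 3)
5: 6  (via 9)
7: 6  (via 3)
2: 7  (via 5)
8: 10  (via 4)
Shortest route: 9 → 3 → 4 → 8 = 10 kPa.

10 kPa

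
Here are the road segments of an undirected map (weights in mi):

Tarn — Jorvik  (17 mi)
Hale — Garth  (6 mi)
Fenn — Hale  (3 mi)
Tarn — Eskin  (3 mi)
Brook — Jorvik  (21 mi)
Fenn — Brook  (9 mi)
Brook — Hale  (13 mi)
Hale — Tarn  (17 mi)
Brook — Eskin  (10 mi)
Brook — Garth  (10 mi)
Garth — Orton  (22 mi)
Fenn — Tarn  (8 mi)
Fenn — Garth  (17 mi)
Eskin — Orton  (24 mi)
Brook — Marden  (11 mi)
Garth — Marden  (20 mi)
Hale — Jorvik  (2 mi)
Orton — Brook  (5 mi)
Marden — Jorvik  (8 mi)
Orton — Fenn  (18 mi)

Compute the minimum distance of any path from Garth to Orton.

15 mi

Settle nodes by increasing distance from Garth:
Garth: 0
Hale: 6  (via Garth)
Jorvik: 8  (via Hale)
Fenn: 9  (via Hale)
Brook: 10  (via Garth)
Orton: 15  (via Brook)
Shortest route: Garth–Brook–Orton = 15 mi.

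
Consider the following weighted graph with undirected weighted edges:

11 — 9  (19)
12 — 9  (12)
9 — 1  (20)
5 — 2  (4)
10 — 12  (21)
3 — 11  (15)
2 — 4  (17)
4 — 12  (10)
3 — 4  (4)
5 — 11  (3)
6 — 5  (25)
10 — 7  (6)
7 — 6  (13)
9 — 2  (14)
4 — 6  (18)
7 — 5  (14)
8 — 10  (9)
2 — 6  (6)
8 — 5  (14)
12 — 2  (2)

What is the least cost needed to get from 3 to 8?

Running Dijkstra from 3:
3: 0
4: 4  (via 3)
12: 14  (via 4)
11: 15  (via 3)
2: 16  (via 12)
5: 18  (via 11)
6: 22  (via 4)
9: 26  (via 12)
7: 32  (via 5)
8: 32  (via 5)
Shortest route: 3–11–5–8 = 32.

32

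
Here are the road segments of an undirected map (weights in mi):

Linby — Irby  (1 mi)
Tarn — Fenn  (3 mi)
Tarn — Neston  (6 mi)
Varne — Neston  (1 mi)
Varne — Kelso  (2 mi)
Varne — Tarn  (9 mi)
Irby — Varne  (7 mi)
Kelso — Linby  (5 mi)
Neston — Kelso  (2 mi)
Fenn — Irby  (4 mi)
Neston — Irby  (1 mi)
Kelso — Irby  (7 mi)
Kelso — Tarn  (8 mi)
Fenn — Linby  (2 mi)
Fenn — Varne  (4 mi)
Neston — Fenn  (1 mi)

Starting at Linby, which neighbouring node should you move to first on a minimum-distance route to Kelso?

Irby

Candidate routes:
Linby → Kelso: 5 = 5
Linby → Fenn → Neston → Kelso: 2+1+2 = 5
Linby → Irby → Neston → Kelso: 1+1+2 = 4
Linby → Irby → Neston → Varne → Kelso: 1+1+1+2 = 5
Cheapest is Linby → Irby → Neston → Kelso at 4 mi.
So from Linby the first move is to Irby.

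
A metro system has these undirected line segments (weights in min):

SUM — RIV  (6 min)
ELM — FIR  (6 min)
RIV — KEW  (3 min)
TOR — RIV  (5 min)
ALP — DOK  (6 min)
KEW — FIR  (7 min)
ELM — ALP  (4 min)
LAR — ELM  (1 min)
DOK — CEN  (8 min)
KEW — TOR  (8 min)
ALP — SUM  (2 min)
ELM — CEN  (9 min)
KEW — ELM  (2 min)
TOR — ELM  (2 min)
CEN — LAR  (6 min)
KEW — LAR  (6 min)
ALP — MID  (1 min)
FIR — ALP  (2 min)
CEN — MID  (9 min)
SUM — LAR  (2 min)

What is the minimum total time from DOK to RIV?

Candidate routes:
DOK - ALP - ELM - KEW - RIV: 6+4+2+3 = 15
DOK - ALP - SUM - RIV: 6+2+6 = 14
Cheapest is DOK - ALP - SUM - RIV at 14 min.

14 min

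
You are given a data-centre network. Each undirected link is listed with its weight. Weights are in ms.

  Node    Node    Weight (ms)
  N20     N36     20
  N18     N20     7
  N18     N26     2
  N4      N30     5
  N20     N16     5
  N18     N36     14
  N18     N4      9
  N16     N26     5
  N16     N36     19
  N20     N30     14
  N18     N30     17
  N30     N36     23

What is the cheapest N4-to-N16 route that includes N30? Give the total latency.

24 ms

Shortest N4→N30: N4 → N30 = 5
Shortest N30→N16: N30 → N20 → N16 = 19
Total via N30: 5 + 19 = 24 ms.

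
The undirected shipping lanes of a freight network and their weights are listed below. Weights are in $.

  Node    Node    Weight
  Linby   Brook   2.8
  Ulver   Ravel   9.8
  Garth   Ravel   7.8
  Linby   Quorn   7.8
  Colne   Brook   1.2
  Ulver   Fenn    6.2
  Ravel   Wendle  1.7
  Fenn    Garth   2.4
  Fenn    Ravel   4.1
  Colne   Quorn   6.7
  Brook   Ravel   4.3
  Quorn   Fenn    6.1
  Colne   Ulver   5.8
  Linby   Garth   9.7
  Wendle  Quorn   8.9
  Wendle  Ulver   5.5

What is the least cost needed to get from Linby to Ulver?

$9.8

Shortest distances from Linby:
Linby: 0
Brook: 2.8  (via Linby)
Colne: 4  (via Brook)
Ravel: 7.1  (via Brook)
Quorn: 7.8  (via Linby)
Wendle: 8.8  (via Ravel)
Garth: 9.7  (via Linby)
Ulver: 9.8  (via Colne)
Shortest route: Linby → Brook → Colne → Ulver = $9.8.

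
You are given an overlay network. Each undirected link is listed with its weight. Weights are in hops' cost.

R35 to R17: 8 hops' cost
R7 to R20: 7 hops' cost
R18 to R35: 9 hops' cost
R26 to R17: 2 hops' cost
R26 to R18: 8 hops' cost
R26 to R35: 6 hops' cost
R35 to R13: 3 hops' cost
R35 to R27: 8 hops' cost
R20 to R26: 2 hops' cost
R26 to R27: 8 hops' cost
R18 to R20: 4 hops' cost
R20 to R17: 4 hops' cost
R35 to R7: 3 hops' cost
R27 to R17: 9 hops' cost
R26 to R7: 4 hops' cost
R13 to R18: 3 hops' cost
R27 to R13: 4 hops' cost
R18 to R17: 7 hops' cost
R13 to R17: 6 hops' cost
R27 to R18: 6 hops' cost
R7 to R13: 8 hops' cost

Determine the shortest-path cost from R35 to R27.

Settle nodes by increasing distance from R35:
R35: 0
R7: 3  (via R35)
R13: 3  (via R35)
R26: 6  (via R35)
R18: 6  (via R13)
R27: 7  (via R13)
Shortest route: R35 → R13 → R27 = 7 hops' cost.

7 hops' cost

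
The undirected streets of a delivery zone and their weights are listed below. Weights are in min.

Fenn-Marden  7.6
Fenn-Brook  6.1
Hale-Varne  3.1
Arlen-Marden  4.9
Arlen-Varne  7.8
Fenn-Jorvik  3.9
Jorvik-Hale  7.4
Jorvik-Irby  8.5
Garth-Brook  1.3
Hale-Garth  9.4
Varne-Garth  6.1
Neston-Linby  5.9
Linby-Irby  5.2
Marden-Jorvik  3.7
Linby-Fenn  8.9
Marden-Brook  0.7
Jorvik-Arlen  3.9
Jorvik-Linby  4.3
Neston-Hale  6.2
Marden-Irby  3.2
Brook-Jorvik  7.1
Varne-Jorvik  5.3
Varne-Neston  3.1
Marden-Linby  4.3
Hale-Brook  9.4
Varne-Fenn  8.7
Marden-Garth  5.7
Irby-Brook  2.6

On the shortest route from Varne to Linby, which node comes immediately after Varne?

Enumerating some paths:
Varne–Garth–Brook–Marden–Linby: 6.1+1.3+0.7+4.3 = 12.4
Varne–Neston–Linby: 3.1+5.9 = 9
Varne–Jorvik–Linby: 5.3+4.3 = 9.6
The minimum is 9 min via Varne–Neston–Linby.
So from Varne the first move is to Neston.

Neston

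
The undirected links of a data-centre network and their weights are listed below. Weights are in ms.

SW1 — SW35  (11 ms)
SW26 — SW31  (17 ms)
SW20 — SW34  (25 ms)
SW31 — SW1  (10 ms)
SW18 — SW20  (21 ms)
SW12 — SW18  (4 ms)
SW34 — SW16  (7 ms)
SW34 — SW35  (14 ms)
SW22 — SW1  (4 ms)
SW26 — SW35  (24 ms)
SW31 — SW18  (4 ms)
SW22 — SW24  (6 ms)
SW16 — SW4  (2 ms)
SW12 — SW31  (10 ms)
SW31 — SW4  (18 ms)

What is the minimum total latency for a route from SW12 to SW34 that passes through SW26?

63 ms

Best SW12 to SW26: SW12 → SW18 → SW31 → SW26 costing 25
Shortest SW26→SW34: SW26 → SW35 → SW34 = 38
Total via SW26: 25 + 38 = 63 ms.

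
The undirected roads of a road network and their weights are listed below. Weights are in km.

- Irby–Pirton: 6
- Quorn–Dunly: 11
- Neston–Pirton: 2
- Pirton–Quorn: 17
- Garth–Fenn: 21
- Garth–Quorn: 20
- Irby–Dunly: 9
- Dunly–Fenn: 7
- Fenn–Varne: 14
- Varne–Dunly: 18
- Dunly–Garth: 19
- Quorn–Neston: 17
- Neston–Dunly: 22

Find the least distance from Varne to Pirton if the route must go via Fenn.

36 km

Shortest Varne→Fenn: Varne–Fenn = 14
Shortest Fenn→Pirton: Fenn–Dunly–Irby–Pirton = 22
Total via Fenn: 14 + 22 = 36 km.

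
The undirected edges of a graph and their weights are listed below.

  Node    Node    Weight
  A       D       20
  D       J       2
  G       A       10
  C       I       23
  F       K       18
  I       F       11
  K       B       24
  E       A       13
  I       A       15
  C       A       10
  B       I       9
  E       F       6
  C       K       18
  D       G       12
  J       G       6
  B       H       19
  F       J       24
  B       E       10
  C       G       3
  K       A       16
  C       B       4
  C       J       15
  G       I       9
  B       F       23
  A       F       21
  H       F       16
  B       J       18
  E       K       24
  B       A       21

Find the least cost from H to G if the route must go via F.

36

Best H to F: H–F costing 16
Best F to G: F–I–G costing 20
Total via F: 16 + 20 = 36.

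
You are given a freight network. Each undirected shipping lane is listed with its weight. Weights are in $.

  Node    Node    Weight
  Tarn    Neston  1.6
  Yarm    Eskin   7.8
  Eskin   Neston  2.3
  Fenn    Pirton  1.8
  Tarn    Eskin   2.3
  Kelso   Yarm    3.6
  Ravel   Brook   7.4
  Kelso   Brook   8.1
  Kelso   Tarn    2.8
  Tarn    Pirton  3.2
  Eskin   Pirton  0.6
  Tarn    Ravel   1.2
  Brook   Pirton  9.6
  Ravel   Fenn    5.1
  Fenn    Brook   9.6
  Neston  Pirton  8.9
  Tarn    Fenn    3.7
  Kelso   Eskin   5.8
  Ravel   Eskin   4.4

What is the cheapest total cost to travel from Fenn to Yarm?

$10.1

Candidate routes:
Fenn - Tarn - Kelso - Yarm: 3.7+2.8+3.6 = 10.1
Fenn - Pirton - Eskin - Yarm: 1.8+0.6+7.8 = 10.2
Fenn - Pirton - Eskin - Tarn - Kelso - Yarm: 1.8+0.6+2.3+2.8+3.6 = 11.1
Cheapest is Fenn - Tarn - Kelso - Yarm at $10.1.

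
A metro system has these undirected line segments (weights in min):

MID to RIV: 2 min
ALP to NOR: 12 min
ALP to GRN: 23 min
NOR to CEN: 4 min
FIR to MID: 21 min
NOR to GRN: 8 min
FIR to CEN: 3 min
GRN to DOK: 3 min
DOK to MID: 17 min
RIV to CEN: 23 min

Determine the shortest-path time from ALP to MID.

Shortest distances from ALP:
ALP: 0
NOR: 12  (via ALP)
CEN: 16  (via NOR)
FIR: 19  (via CEN)
GRN: 20  (via NOR)
DOK: 23  (via GRN)
RIV: 39  (via CEN)
MID: 40  (via FIR)
Shortest route: ALP–NOR–CEN–FIR–MID = 40 min.

40 min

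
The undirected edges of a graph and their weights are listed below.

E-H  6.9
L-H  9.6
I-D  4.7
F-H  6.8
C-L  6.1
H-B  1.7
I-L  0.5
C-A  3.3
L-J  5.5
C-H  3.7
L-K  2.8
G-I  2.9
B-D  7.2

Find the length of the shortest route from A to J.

14.9

Candidate routes:
A - C - L - J: 3.3+6.1+5.5 = 14.9
A - C - H - L - J: 3.3+3.7+9.6+5.5 = 22.1
A - C - H - B - D - I - L - J: 3.3+3.7+1.7+7.2+4.7+0.5+5.5 = 26.6
The minimum is 14.9 via A - C - L - J.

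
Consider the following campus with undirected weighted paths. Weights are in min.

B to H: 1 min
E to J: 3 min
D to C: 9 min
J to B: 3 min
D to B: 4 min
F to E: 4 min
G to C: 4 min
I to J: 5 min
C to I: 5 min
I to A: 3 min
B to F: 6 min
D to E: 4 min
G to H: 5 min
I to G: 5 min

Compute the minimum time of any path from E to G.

12 min

Shortest distances from E:
E: 0
J: 3  (via E)
D: 4  (via E)
F: 4  (via E)
B: 6  (via J)
H: 7  (via B)
I: 8  (via J)
A: 11  (via I)
G: 12  (via H)
Shortest route: E → J → B → H → G = 12 min.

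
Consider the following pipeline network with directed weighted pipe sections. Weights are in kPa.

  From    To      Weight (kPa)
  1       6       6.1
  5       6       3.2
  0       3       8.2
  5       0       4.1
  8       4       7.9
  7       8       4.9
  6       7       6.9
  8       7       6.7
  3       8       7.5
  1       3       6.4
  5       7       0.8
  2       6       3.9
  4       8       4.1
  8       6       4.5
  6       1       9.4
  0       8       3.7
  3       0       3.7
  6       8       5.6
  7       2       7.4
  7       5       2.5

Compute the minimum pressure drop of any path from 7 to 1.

15.1 kPa

Enumerating some paths:
7 - 5 - 6 - 1: 2.5+3.2+9.4 = 15.1
7 - 8 - 6 - 1: 4.9+4.5+9.4 = 18.8
Cheapest is 7 - 5 - 6 - 1 at 15.1 kPa.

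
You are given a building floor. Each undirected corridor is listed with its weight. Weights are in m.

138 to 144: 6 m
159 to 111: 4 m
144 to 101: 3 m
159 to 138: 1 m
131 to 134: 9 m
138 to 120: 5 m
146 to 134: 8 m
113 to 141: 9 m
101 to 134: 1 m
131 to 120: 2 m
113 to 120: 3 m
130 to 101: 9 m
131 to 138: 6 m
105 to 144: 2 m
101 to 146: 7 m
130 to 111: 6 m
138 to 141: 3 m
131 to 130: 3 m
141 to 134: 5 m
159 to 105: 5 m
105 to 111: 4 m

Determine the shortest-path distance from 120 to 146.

19 m

Candidate routes:
120 → 131 → 130 → 101 → 146: 2+3+9+7 = 21
120 → 131 → 134 → 146: 2+9+8 = 19
120 → 138 → 141 → 134 → 146: 5+3+5+8 = 21
The minimum is 19 m via 120 → 131 → 134 → 146.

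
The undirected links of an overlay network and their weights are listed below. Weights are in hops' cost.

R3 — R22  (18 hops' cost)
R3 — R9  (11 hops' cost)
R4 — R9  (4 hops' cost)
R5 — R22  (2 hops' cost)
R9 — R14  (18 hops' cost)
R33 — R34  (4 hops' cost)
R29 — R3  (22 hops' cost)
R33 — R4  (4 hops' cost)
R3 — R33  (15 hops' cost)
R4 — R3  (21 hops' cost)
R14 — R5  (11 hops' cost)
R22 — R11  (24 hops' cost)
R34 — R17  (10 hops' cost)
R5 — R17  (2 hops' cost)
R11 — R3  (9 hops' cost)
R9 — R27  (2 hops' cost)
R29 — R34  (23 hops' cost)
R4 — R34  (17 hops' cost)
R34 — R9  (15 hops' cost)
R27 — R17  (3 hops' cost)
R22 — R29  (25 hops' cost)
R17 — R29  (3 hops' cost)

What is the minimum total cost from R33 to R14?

26 hops' cost

Settle nodes by increasing distance from R33:
R33: 0
R34: 4  (via R33)
R4: 4  (via R33)
R9: 8  (via R4)
R27: 10  (via R9)
R17: 13  (via R27)
R3: 15  (via R33)
R5: 15  (via R17)
R29: 16  (via R17)
R22: 17  (via R5)
R11: 24  (via R3)
R14: 26  (via R9)
Shortest route: R33 → R4 → R9 → R14 = 26 hops' cost.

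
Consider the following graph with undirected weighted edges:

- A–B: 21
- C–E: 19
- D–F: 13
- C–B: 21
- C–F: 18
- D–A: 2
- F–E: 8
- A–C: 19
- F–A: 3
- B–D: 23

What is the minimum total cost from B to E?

32

Running Dijkstra from B:
B: 0
A: 21  (via B)
C: 21  (via B)
D: 23  (via B)
F: 24  (via A)
E: 32  (via F)
Shortest route: B → A → F → E = 32.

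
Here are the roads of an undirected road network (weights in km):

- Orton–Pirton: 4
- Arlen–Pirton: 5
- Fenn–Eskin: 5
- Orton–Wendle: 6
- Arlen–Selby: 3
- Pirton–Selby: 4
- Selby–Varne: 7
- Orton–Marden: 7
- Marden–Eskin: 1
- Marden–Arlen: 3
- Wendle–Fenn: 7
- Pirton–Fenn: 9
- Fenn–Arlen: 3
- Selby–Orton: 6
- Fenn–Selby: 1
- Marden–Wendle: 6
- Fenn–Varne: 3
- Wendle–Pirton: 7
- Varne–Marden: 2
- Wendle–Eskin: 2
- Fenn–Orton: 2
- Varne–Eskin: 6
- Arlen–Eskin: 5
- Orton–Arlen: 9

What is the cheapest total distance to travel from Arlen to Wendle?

6 km

Compare a few routes:
Arlen - Fenn - Eskin - Wendle: 3+5+2 = 10
Arlen - Eskin - Wendle: 5+2 = 7
Arlen - Marden - Wendle: 3+6 = 9
Arlen - Marden - Eskin - Wendle: 3+1+2 = 6
Cheapest is Arlen - Marden - Eskin - Wendle at 6 km.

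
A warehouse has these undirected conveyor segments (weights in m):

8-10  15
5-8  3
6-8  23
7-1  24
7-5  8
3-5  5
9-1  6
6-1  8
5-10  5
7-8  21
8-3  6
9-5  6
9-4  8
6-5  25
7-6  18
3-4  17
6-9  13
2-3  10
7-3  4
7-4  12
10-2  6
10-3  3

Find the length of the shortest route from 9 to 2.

Running Dijkstra from 9:
9: 0
1: 6  (via 9)
5: 6  (via 9)
4: 8  (via 9)
8: 9  (via 5)
3: 11  (via 5)
10: 11  (via 5)
6: 13  (via 9)
7: 14  (via 5)
2: 17  (via 10)
Shortest route: 9 → 5 → 10 → 2 = 17 m.

17 m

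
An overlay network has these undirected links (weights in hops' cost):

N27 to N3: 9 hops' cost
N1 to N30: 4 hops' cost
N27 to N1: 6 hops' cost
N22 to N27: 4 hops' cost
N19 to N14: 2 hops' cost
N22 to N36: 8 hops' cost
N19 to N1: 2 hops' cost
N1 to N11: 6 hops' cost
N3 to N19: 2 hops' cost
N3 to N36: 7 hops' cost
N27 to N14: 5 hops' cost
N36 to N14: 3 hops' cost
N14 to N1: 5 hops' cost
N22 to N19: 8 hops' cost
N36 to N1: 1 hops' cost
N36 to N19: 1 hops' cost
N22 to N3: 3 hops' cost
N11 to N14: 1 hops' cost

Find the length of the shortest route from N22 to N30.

Running Dijkstra from N22:
N22: 0
N3: 3  (via N22)
N27: 4  (via N22)
N19: 5  (via N3)
N36: 6  (via N19)
N14: 7  (via N19)
N1: 7  (via N19)
N11: 8  (via N14)
N30: 11  (via N1)
Shortest route: N22 → N3 → N19 → N1 → N30 = 11 hops' cost.

11 hops' cost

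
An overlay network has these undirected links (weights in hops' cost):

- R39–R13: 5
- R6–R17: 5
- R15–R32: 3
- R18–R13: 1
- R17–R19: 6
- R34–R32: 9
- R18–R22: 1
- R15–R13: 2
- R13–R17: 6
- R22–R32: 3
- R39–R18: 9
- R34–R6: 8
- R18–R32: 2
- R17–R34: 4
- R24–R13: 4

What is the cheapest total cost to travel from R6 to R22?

Candidate routes:
R6 - R17 - R13 - R15 - R32 - R22: 5+6+2+3+3 = 19
R6 - R17 - R13 - R15 - R32 - R18 - R22: 5+6+2+3+2+1 = 19
R6 - R17 - R13 - R18 - R22: 5+6+1+1 = 13
R6 - R17 - R13 - R18 - R32 - R22: 5+6+1+2+3 = 17
The minimum is 13 hops' cost via R6 - R17 - R13 - R18 - R22.

13 hops' cost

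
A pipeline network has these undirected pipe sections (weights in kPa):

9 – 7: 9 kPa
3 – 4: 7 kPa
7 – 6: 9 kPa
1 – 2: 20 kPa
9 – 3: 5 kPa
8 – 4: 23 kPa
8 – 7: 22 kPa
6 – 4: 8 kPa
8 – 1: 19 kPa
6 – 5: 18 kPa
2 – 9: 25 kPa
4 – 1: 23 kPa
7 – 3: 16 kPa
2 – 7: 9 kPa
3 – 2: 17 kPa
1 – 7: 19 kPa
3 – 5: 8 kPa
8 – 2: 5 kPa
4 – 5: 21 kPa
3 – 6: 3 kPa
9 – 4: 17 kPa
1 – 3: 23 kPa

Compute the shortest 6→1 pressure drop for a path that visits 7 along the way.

Shortest 6→7: 6 → 7 = 9
Best 7 to 1: 7 → 1 costing 19
Total via 7: 9 + 19 = 28 kPa.

28 kPa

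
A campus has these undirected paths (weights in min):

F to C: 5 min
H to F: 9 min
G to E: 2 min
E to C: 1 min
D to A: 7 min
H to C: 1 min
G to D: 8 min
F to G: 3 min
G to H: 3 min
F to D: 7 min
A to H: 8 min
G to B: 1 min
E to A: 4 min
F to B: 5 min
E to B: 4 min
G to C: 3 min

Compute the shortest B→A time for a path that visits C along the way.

Shortest B→C: B–G–C = 4
Best C to A: C–E–A costing 5
Total via C: 4 + 5 = 9 min.

9 min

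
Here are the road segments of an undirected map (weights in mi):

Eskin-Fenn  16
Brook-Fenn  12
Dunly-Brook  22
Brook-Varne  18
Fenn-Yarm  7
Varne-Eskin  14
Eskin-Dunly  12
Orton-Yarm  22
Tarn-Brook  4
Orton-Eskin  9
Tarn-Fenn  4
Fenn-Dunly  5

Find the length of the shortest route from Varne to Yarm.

Settle nodes by increasing distance from Varne:
Varne: 0
Eskin: 14  (via Varne)
Brook: 18  (via Varne)
Tarn: 22  (via Brook)
Orton: 23  (via Eskin)
Dunly: 26  (via Eskin)
Fenn: 26  (via Tarn)
Yarm: 33  (via Fenn)
Shortest route: Varne–Brook–Tarn–Fenn–Yarm = 33 mi.

33 mi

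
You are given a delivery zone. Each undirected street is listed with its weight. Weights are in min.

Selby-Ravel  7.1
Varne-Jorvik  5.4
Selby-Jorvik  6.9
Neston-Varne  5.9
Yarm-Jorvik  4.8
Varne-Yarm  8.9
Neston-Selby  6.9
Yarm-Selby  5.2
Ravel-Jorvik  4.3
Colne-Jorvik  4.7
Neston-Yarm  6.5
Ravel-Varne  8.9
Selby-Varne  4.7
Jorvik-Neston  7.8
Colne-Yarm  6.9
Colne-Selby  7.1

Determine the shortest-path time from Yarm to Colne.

Settle nodes by increasing distance from Yarm:
Yarm: 0
Jorvik: 4.8  (via Yarm)
Selby: 5.2  (via Yarm)
Neston: 6.5  (via Yarm)
Colne: 6.9  (via Yarm)
Shortest route: Yarm → Colne = 6.9 min.

6.9 min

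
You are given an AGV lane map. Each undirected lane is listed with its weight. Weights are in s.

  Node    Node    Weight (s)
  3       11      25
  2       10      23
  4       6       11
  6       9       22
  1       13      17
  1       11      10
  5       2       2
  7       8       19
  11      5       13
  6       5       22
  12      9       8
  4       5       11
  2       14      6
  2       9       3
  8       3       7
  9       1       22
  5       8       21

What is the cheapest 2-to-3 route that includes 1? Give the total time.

Best 2 to 1: 2 → 9 → 1 costing 25
Shortest 1→3: 1 → 11 → 3 = 35
Total via 1: 25 + 35 = 60 s.

60 s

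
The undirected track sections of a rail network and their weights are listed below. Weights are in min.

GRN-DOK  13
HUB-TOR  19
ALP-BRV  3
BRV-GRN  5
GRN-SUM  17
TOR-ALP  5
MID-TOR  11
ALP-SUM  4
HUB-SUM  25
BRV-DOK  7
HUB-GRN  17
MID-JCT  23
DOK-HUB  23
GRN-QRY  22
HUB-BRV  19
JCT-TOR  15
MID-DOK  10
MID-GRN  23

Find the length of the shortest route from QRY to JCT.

Candidate routes:
QRY → GRN → SUM → ALP → TOR → JCT: 22+17+4+5+15 = 63
QRY → GRN → BRV → ALP → TOR → JCT: 22+5+3+5+15 = 50
QRY → GRN → DOK → BRV → ALP → TOR → JCT: 22+13+7+3+5+15 = 65
The minimum is 50 min via QRY → GRN → BRV → ALP → TOR → JCT.

50 min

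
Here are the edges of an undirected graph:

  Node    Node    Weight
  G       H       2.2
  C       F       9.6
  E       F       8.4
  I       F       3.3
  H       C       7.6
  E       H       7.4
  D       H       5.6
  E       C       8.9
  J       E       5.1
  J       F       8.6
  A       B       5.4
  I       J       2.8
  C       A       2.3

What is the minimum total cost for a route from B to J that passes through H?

Best B to H: B–A–C–H costing 15.3
Shortest H→J: H–E–J = 12.5
Total via H: 15.3 + 12.5 = 27.8.

27.8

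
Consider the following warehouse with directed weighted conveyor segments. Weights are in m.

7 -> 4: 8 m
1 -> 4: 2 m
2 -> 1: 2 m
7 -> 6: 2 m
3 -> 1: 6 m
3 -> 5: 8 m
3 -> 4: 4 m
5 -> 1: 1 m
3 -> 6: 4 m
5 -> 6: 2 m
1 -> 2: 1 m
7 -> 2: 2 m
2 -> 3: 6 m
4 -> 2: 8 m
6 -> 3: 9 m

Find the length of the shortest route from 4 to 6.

18 m

Compare a few routes:
4 → 2 → 3 → 5 → 6: 8+6+8+2 = 24
4 → 2 → 3 → 6: 8+6+4 = 18
Cheapest is 4 → 2 → 3 → 6 at 18 m.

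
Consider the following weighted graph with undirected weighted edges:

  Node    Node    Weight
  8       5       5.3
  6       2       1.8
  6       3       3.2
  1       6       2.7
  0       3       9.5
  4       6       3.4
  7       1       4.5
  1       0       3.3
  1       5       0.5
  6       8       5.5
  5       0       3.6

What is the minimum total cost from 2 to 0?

Enumerating some paths:
2 → 6 → 1 → 0: 1.8+2.7+3.3 = 7.8
2 → 6 → 3 → 0: 1.8+3.2+9.5 = 14.5
2 → 6 → 1 → 5 → 0: 1.8+2.7+0.5+3.6 = 8.6
The minimum is 7.8 via 2 → 6 → 1 → 0.

7.8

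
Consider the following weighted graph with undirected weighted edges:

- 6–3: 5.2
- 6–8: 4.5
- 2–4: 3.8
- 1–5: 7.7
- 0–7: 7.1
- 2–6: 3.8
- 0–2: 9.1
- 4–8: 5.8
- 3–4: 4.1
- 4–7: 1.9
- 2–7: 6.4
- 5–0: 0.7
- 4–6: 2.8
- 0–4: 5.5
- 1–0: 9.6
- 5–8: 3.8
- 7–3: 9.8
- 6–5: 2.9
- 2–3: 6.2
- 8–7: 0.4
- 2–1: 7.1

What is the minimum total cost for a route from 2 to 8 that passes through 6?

Best 2 to 6: 2–6 costing 3.8
Best 6 to 8: 6–8 costing 4.5
Total via 6: 3.8 + 4.5 = 8.3.

8.3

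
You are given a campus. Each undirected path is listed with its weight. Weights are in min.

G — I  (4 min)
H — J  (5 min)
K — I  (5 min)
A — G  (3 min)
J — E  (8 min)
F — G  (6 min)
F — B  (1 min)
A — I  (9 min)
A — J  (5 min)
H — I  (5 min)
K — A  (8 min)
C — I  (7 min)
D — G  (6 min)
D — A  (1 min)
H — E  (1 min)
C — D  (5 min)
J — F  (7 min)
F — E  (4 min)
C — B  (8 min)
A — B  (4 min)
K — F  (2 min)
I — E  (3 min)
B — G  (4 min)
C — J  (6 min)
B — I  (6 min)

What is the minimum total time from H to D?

Candidate routes:
H–J–A–D: 5+5+1 = 11
H–I–G–A–D: 5+4+3+1 = 13
H–E–I–G–A–D: 1+3+4+3+1 = 12
The minimum is 11 min via H–J–A–D.

11 min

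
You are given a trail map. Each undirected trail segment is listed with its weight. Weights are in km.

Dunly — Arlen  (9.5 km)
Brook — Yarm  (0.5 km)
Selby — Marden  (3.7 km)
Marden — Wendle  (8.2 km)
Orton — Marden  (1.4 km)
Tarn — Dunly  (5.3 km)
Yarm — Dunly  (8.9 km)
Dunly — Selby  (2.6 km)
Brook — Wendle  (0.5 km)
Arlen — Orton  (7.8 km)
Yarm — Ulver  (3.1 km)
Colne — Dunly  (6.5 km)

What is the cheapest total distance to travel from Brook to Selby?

12 km

Enumerating some paths:
Brook → Wendle → Marden → Selby: 0.5+8.2+3.7 = 12.4
Brook → Yarm → Dunly → Selby: 0.5+8.9+2.6 = 12
Cheapest is Brook → Yarm → Dunly → Selby at 12 km.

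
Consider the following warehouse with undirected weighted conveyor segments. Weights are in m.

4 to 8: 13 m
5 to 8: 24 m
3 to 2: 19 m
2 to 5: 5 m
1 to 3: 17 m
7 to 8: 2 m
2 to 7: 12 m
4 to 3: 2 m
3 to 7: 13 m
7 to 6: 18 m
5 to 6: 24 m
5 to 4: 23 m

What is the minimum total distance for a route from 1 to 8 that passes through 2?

Best 1 to 2: 1 → 3 → 2 costing 36
Best 2 to 8: 2 → 7 → 8 costing 14
Total via 2: 36 + 14 = 50 m.

50 m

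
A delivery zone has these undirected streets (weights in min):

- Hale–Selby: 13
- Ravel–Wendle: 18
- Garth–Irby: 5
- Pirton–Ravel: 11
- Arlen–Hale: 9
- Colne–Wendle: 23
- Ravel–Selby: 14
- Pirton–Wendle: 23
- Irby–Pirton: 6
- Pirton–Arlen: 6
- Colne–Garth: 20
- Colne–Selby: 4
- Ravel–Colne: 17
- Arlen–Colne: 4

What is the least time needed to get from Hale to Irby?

21 min

Settle nodes by increasing distance from Hale:
Hale: 0
Arlen: 9  (via Hale)
Colne: 13  (via Arlen)
Selby: 13  (via Hale)
Pirton: 15  (via Arlen)
Irby: 21  (via Pirton)
Shortest route: Hale–Arlen–Pirton–Irby = 21 min.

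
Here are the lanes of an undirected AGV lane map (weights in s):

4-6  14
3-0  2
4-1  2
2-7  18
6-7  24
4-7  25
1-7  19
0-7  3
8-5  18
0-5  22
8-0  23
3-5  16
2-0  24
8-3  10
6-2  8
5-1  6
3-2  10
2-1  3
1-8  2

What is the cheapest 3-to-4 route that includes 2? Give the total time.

Shortest 3→2: 3–2 = 10
Shortest 2→4: 2–1–4 = 5
Total via 2: 10 + 5 = 15 s.

15 s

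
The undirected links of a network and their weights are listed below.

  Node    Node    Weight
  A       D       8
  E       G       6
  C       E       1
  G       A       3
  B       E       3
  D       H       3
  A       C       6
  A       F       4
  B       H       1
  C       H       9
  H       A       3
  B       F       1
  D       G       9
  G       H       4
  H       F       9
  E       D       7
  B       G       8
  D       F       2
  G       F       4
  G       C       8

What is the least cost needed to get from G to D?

6

Running Dijkstra from G:
G: 0
A: 3  (via G)
F: 4  (via G)
H: 4  (via G)
B: 5  (via F)
D: 6  (via F)
Shortest route: G–F–D = 6.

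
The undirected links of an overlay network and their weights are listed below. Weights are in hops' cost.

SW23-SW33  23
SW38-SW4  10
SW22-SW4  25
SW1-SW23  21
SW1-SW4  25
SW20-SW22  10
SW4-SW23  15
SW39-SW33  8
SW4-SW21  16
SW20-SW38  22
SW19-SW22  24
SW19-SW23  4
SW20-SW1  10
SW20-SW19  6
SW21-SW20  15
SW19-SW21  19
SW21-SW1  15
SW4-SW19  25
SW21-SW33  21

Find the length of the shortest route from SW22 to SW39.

51 hops' cost

Shortest distances from SW22:
SW22: 0
SW20: 10  (via SW22)
SW19: 16  (via SW20)
SW1: 20  (via SW20)
SW23: 20  (via SW19)
SW21: 25  (via SW20)
SW4: 25  (via SW22)
SW38: 32  (via SW20)
SW33: 43  (via SW23)
SW39: 51  (via SW33)
Shortest route: SW22–SW20–SW19–SW23–SW33–SW39 = 51 hops' cost.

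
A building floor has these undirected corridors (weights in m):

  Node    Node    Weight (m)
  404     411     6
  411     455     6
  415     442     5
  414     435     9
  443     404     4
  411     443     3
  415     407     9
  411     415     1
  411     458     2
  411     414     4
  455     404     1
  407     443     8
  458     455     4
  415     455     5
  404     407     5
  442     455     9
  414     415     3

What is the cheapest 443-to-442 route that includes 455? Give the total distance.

Best 443 to 455: 443 → 404 → 455 costing 5
Shortest 455→442: 455 → 442 = 9
Total via 455: 5 + 9 = 14 m.

14 m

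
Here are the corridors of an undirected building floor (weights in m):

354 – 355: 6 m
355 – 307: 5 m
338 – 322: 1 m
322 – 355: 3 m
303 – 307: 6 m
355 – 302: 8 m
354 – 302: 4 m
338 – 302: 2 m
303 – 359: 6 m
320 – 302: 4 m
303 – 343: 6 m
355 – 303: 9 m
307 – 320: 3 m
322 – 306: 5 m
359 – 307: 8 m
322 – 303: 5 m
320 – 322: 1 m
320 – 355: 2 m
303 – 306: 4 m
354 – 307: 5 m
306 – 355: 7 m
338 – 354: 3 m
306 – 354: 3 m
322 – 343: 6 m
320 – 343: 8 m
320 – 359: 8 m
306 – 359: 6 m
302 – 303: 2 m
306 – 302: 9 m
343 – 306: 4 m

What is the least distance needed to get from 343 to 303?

Enumerating some paths:
343 → 306 → 303: 4+4 = 8
343 → 322 → 338 → 302 → 303: 6+1+2+2 = 11
343 → 303: 6 = 6
Cheapest is 343 → 303 at 6 m.

6 m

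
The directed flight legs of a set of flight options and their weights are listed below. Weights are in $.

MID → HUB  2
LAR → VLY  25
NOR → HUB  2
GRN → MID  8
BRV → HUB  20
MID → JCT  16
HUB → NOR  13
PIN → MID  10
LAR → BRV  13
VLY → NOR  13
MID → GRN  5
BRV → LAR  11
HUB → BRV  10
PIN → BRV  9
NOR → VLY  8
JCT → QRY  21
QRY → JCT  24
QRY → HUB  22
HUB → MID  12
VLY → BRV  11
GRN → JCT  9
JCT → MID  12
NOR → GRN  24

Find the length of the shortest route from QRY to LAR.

Shortest distances from QRY:
QRY: 0
HUB: 22  (via QRY)
JCT: 24  (via QRY)
BRV: 32  (via HUB)
MID: 34  (via HUB)
NOR: 35  (via HUB)
GRN: 39  (via MID)
VLY: 43  (via NOR)
LAR: 43  (via BRV)
Shortest route: QRY → HUB → BRV → LAR = $43.

$43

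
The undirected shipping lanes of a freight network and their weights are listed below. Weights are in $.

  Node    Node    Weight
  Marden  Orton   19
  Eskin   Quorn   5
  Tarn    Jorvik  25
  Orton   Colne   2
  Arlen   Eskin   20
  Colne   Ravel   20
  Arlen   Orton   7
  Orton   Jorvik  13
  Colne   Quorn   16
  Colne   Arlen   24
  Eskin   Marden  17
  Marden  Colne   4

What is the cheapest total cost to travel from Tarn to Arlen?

$45

Settle nodes by increasing distance from Tarn:
Tarn: 0
Jorvik: 25  (via Tarn)
Orton: 38  (via Jorvik)
Colne: 40  (via Orton)
Marden: 44  (via Colne)
Arlen: 45  (via Orton)
Shortest route: Tarn → Jorvik → Orton → Arlen = $45.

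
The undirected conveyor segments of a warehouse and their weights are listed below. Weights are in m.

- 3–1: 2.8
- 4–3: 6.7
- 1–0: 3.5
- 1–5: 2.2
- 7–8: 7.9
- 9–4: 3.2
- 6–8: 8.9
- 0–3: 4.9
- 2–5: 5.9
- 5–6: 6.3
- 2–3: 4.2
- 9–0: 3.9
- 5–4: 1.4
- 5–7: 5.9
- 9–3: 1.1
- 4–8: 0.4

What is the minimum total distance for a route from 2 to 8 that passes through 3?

8.9 m

Best 2 to 3: 2 → 3 costing 4.2
Shortest 3→8: 3 → 9 → 4 → 8 = 4.7
Total via 3: 4.2 + 4.7 = 8.9 m.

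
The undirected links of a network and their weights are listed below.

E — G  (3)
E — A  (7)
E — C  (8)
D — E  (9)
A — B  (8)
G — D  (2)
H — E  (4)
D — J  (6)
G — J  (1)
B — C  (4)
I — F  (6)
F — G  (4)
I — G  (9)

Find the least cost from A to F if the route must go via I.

Best A to I: A → E → G → I costing 19
Shortest I→F: I → F = 6
Total via I: 19 + 6 = 25.

25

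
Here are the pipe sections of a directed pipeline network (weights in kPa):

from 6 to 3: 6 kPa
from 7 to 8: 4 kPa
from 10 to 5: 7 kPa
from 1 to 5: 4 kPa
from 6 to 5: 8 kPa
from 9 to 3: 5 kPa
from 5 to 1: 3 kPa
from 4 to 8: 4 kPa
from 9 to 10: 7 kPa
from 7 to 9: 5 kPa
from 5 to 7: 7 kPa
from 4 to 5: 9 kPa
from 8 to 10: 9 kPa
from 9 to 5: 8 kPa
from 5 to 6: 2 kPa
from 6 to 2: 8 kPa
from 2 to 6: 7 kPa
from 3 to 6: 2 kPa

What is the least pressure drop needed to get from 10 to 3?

Settle nodes by increasing distance from 10:
10: 0
5: 7  (via 10)
6: 9  (via 5)
1: 10  (via 5)
7: 14  (via 5)
3: 15  (via 6)
Shortest route: 10 → 5 → 6 → 3 = 15 kPa.

15 kPa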